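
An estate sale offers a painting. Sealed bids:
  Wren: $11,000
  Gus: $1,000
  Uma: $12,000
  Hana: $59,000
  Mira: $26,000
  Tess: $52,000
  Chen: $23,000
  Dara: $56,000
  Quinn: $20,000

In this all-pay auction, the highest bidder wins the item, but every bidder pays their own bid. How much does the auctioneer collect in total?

Rule: the highest bidder wins the item, but every bidder pays their own bid.
Bids in order: 59,000 (Hana) > 56,000 (Dara) > 52,000 (Tess) > 26,000 (Mira) > 23,000 (Chen) > 20,000 (Quinn) > …
Every bidder forfeits their bid regardless of winning.
Revenue = 11,000 + 1,000 + 12,000 + 59,000 + 26,000 + 52,000 + 23,000 + 56,000 + 20,000 = $260,000.

Total revenue: $260,000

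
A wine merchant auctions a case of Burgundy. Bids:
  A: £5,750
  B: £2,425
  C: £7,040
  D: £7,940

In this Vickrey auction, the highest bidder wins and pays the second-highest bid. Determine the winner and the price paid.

D pays £7,040

Vickrey auction: the highest bidder wins and pays the second-highest bid.
Bids ranked: 7,940 (D) > 7,040 (C) > 5,750 (A) > 2,425 (B)
D wins with the highest bid; price is set by the runner-up at £7,040.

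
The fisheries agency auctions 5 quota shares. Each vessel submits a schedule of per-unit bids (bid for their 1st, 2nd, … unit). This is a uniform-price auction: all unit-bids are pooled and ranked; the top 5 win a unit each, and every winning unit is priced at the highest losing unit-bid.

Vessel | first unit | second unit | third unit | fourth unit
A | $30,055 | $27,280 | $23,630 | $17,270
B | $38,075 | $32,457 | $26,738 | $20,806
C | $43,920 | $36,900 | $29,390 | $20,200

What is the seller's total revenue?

Total revenue: $146,950

Pooled unit-bids ranked (top 5): 43,920 (C-1), 38,075 (B-1), 36,900 (C-2), 32,457 (B-2), 30,055 (A-1)
The (k+1)-th unit-bid is $29,390.
Allocation: A 1, B 2, C 2. Every unit priced at $29,390.
Revenue = 5 × 29,390 = $146,950.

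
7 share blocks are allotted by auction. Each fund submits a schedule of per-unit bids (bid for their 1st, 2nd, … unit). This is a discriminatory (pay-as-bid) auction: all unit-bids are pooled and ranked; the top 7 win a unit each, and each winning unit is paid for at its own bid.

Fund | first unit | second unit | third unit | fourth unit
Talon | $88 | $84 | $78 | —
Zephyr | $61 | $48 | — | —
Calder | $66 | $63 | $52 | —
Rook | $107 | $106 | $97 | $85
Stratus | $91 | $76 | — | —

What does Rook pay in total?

All unit-bids, highest first — top 7: 107 (Rook-1), 106 (Rook-2), 97 (Rook-3), 91 (Stratus-1), 88 (Talon-1), 85 (Rook-4), 84 (Talon-2)
Next rejected bid: $78 (not a price — pay-as-bid).
Rook's winning unit-bids: 107 + 106 + 97 + 85 = $395.

Rook pays $395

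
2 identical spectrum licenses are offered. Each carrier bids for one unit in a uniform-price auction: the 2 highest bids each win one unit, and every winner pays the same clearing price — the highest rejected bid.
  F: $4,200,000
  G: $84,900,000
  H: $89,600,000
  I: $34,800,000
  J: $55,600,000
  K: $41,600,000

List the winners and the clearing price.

H, G; each pays $55,600,000

Ordering the bids: 89,600,000 (H), 84,900,000 (G), 55,600,000 (J), 41,600,000 (K), …
Top 2: H, G.
Highest unsuccessful bid: $55,600,000 → clearing price.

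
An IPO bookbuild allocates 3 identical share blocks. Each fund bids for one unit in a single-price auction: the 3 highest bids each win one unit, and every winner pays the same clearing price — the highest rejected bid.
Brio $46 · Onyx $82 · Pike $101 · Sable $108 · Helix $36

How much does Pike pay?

Sorting: 108 (Sable), 101 (Pike), 82 (Onyx), 46 (Brio), 36 (Helix)
Top 3: Sable, Pike, Onyx.
Clearing price = highest rejected bid = $46.
Pike wins → pays $46.

Pike pays $46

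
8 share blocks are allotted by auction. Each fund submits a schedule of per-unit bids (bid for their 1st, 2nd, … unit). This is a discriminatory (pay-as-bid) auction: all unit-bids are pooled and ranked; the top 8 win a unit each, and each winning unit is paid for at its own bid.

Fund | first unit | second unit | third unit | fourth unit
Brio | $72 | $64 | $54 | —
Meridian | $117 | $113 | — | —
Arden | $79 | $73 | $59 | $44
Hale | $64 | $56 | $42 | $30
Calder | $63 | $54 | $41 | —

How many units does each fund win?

All unit-bids, highest first — top 8: 117 (Meridian-1), 113 (Meridian-2), 79 (Arden-1), 73 (Arden-2), 72 (Brio-1), 64 (Brio-2), 64 (Hale-1), 63 (Calder-1)
Next rejected bid: $59 (not a price — pay-as-bid).
Allocation: Arden 2, Brio 2, Calder 1, Hale 1, Meridian 2.

Arden 2, Brio 2, Calder 1, Hale 1, Meridian 2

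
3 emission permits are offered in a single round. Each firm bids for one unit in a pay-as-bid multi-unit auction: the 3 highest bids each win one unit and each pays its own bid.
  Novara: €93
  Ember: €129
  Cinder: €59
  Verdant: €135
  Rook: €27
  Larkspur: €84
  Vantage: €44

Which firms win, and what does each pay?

Verdant €135, Ember €129, Novara €93

Ordering the bids: 135 (Verdant), 129 (Ember), 93 (Novara), 84 (Larkspur), 59 (Cinder), …
The 3 highest are Verdant, Ember, Novara.
Each winner pays its own bid: Verdant €135, Ember €129, Novara €93.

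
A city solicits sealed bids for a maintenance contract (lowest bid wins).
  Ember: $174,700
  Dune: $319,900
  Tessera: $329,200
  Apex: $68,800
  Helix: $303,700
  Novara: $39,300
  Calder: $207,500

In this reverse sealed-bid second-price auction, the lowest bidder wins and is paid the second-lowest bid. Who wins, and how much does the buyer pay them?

Bids ranked: 39,300 (Novara) < 68,800 (Apex) < 174,700 (Ember) < 207,500 (Calder) < 303,700 (Helix) < 319,900 (Dune) < …
Novara wins with the lowest bid; price is set by the runner-up at $68,800.

Novara is paid $68,800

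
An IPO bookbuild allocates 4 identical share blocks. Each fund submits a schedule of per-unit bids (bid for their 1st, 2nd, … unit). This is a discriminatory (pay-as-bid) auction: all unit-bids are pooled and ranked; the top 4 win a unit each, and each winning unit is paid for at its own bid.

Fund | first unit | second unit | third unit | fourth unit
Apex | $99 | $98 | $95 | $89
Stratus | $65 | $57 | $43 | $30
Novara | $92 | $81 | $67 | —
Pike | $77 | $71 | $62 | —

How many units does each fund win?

Apex 3, Novara 1

Merging the schedules and taking the best 4: 99 (Apex-1), 98 (Apex-2), 95 (Apex-3), 92 (Novara-1)
Next rejected bid: $89 (not a price — pay-as-bid).
Allocation: Apex 3, Novara 1.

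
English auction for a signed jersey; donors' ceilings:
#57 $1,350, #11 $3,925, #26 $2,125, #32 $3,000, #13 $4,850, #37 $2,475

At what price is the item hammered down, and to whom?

Limits ranked: 4,850 (#13) > 3,925 (#11) > 3,000 (#32) > 2,475 (#37) > 2,125 (#26) > 1,350 (#57)
Once the price passes $3,925, only #13 is left; the hammer falls at #11's limit of $3,925.

#13 wins at $3,925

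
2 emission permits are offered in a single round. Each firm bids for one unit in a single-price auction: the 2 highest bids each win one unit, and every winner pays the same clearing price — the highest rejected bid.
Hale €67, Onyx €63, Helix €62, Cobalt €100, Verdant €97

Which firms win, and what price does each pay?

Ordering the bids: 100 (Cobalt), 97 (Verdant), 67 (Hale), 63 (Onyx), …
The 2 highest are Cobalt, Verdant.
Highest unsuccessful bid: €67 → clearing price.

Cobalt, Verdant; each pays €67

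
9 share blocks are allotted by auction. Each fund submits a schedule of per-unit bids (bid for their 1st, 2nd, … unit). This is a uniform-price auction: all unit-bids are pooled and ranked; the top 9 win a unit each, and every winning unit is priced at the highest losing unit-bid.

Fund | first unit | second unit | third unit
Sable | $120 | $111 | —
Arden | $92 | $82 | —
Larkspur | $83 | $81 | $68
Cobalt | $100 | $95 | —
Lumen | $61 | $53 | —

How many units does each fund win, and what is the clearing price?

Pooled unit-bids ranked (top 9): 120 (Sable-1), 111 (Sable-2), 100 (Cobalt-1), 95 (Cobalt-2), 92 (Arden-1), 83 (Larkspur-1), 82 (Arden-2), 81 (Larkspur-2), 68 (Larkspur-3)
The (k+1)-th unit-bid is $61.
Allocation: Arden 2, Cobalt 2, Larkspur 3, Sable 2.

Arden 2, Cobalt 2, Larkspur 3, Sable 2; clearing price $61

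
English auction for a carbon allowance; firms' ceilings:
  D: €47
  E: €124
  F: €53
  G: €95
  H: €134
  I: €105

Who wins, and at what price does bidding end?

H wins at €124

Limits in order: 134 (H) > 124 (E) > 105 (I) > 95 (G) > 53 (F) > 47 (D)
Once the price passes €124, only H is left; the hammer falls at E's limit of €124.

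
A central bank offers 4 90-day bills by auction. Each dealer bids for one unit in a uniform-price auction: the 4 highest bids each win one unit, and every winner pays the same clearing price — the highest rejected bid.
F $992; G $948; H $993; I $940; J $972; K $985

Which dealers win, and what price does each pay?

H, F, K, J; each pays $948

Bids ranked high→low: 993 (H), 992 (F), 985 (K), 972 (J), 948 (G), 940 (I)
Winners (4 units): H, F, K, J.
Clearing price = highest rejected bid = $948.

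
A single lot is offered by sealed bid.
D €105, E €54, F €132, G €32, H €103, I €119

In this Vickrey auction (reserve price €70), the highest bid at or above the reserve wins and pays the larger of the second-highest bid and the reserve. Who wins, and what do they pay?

Bids ranked: 132 (F) > 119 (I) > 105 (D) > 103 (H) > 54 (E) > 32 (G)
F has the top bid at or above the reserve (€132).
max(second-highest €119, reserve €70) = €119; the reserve does not bind.

F pays €119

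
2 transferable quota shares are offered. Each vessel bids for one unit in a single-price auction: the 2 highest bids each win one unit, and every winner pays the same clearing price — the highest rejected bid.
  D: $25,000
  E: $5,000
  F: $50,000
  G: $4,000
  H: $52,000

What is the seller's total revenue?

Ordering the bids: 52,000 (H), 50,000 (F), 25,000 (D), 5,000 (E), …
Winners (2 units): H, F.
Highest unsuccessful bid: $25,000 → clearing price.
Total revenue = 2 × $25,000 = $50,000.

Total revenue: $50,000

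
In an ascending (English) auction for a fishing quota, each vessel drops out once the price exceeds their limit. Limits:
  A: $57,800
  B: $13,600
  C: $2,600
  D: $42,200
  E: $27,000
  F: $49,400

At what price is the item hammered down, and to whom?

Sorting limits: 57,800 (A) > 49,400 (F) > 42,200 (D) > 27,000 (E) > 13,600 (B) > 2,600 (C)
Bidding ends when F exits at $49,400; A takes it.

A wins at $49,400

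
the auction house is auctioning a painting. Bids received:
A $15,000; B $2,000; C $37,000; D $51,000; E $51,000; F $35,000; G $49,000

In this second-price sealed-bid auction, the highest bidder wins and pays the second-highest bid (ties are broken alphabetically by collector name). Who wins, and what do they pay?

Bids in order: 51,000 (D) > 51,000 (E) > 49,000 (G) > 37,000 (C) > 35,000 (F) > 15,000 (A) > …
Tie at $51,000 → D wins by tie-break.
D is highest; pays the second-highest bid, $51,000.

D pays $51,000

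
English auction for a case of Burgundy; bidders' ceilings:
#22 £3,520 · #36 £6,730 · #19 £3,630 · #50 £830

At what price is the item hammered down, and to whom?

#36 wins at £3,630

Limits in order: 6,730 (#36) > 3,630 (#19) > 3,520 (#22) > 830 (#50)
Bidding ends when #19 exits at £3,630; #36 takes it.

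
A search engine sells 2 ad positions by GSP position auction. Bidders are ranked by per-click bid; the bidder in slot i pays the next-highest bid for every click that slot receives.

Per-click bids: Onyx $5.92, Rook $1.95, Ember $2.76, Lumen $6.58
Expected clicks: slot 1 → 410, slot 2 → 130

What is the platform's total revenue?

Total revenue: $2786.00

Ranked by bid: $6.58 (Lumen) > $5.92 (Onyx) > $2.76 (Ember) > …
Slot 1: Lumen pays $5.92 × 410 = $2427.20
Slot 2: Onyx pays $2.76 × 130 = $358.80
Total = $2786.00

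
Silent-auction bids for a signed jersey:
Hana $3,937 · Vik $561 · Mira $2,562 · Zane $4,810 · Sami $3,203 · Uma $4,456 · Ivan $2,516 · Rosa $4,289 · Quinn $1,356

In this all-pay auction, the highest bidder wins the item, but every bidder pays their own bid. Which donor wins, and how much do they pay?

Bids ranked: 4,810 (Zane) > 4,456 (Uma) > 4,289 (Rosa) > 3,937 (Hana) > 3,203 (Sami) > 2,562 (Mira) > …
Zane is highest and takes the item; every bidder forfeits their bid.

Zane pays $4,810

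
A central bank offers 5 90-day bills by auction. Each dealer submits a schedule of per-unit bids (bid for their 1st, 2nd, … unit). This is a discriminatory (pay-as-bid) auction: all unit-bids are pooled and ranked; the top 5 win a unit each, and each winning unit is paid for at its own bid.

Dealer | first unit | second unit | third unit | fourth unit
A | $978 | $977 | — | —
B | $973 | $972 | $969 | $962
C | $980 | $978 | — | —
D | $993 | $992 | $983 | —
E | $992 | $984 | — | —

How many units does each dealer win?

Merging the schedules and taking the best 5: 993 (D-1), 992 (D-2), 992 (E-1), 984 (E-2), 983 (D-3)
Next rejected bid: $980 (not a price — pay-as-bid).
Allocation: D 3, E 2.

D 3, E 2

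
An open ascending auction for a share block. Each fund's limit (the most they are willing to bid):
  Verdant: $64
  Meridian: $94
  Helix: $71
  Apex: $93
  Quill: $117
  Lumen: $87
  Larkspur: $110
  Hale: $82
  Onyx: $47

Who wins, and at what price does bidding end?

Sorting limits: 117 (Quill) > 110 (Larkspur) > 94 (Meridian) > 93 (Apex) > 87 (Lumen) > 82 (Hale) > …
Larkspur is the last rival to drop out, at $110; Quill remains and wins at that price.

Quill wins at $110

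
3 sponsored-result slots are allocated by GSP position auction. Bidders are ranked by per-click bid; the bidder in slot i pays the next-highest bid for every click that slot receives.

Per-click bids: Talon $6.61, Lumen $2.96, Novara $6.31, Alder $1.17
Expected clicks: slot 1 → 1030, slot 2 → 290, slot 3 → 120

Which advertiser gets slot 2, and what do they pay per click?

Ranked by bid: $6.61 (Talon) > $6.31 (Novara) > $2.96 (Lumen) > $1.17 (Alder)
Slot 2 goes to the second-ranked bidder, Novara, who pays the next bid down: $2.96/click.

Novara; $2.96 per click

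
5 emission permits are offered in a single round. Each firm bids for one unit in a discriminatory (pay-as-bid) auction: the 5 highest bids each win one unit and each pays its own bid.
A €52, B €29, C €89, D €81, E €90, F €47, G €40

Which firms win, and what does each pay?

E €90, C €89, D €81, A €52, F €47

Sorting: 90 (E), 89 (C), 81 (D), 52 (A), 47 (F), 40 (G), 29 (B)
Top 5: E, C, D, A, F.
Each winner pays its own bid: E €90, C €89, D €81, A €52, F €47.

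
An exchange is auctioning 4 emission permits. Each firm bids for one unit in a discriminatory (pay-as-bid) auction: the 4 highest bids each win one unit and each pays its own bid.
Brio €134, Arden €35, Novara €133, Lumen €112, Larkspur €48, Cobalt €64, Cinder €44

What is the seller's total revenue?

Ordering the bids: 134 (Brio), 133 (Novara), 112 (Lumen), 64 (Cobalt), 48 (Larkspur), 44 (Cinder), …
Winners (4 units): Brio, Novara, Lumen, Cobalt.
Total revenue = 134 + 133 + 112 + 64 = €443.

Total revenue: €443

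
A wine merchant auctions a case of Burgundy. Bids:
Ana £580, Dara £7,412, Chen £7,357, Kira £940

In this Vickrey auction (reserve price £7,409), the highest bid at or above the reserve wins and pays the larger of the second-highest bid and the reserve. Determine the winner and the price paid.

Rule: the highest bid at or above the reserve wins and pays the larger of the second-highest bid and the reserve.
Bids in order: 7,412 (Dara) > 7,357 (Chen) > 940 (Kira) > 580 (Ana)
Dara has the top bid at or above the reserve (£7,412).
max(second-highest £7,357, reserve £7,409) = £7,409.

Dara pays £7,409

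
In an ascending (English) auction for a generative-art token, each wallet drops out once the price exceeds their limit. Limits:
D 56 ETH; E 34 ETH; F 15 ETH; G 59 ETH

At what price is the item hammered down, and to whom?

Rule: the price rises until one bidder remains; the winner pays the price at which the last rival dropped out.
Sorting limits: 59 (G) > 56 (D) > 34 (E) > 15 (F)
Bidding ends when D exits at 56 ETH; G takes it.

G wins at 56 ETH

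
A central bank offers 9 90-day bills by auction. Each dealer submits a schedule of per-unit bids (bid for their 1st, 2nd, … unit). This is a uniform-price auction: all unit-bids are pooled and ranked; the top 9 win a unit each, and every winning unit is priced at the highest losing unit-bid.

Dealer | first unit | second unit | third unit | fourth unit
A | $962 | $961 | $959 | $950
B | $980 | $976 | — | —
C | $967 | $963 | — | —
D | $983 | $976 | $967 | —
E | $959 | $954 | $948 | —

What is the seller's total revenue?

Pooled unit-bids ranked (top 9): 983 (D-1), 980 (B-1), 976 (B-2), 976 (D-2), 967 (C-1), 967 (D-3), 963 (C-2), 962 (A-1), 961 (A-2)
The (k+1)-th unit-bid is $959.
Allocation: A 2, B 2, C 2, D 3. Every unit priced at $959.
Revenue = 9 × 959 = $8,631.

Total revenue: $8,631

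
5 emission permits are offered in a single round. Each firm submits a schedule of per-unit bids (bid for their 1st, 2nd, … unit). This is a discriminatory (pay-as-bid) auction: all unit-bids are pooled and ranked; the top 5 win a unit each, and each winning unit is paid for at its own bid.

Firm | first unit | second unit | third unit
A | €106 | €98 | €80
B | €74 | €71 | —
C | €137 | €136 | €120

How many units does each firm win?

Merging the schedules and taking the best 5: 137 (C-1), 136 (C-2), 120 (C-3), 106 (A-1), 98 (A-2)
Next rejected bid: €80 (not a price — pay-as-bid).
Allocation: A 2, C 3.

A 2, C 3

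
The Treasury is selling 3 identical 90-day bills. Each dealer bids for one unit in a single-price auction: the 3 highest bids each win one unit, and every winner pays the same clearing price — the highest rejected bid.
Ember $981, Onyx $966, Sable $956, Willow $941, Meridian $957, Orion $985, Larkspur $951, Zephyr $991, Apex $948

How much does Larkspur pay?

Bids ranked high→low: 991 (Zephyr), 985 (Orion), 981 (Ember), 966 (Onyx), 957 (Meridian), …
The 3 highest are Zephyr, Orion, Ember.
Highest unsuccessful bid: $966 → clearing price.
Larkspur does not win → pays $0.

Larkspur pays $0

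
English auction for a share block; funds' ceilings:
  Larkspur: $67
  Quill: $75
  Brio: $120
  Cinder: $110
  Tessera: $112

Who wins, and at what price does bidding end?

Brio wins at $112

Limits ranked: 120 (Brio) > 112 (Tessera) > 110 (Cinder) > 75 (Quill) > 67 (Larkspur)
Bidding ends when Tessera exits at $112; Brio takes it.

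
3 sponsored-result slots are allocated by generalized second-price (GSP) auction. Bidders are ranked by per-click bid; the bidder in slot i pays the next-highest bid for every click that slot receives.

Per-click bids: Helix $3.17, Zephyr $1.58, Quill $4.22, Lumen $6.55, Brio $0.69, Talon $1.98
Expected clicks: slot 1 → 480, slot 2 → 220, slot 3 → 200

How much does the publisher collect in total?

Per-click bids in order: $6.55 (Lumen) > $4.22 (Quill) > $3.17 (Helix) > $1.98 (Talon) > …
Slot 1: Lumen pays $4.22 × 480 = $2025.60
Slot 2: Quill pays $3.17 × 220 = $697.40
Slot 3: Helix pays $1.98 × 200 = $396.00
Total = $3119.00

Total revenue: $3119.00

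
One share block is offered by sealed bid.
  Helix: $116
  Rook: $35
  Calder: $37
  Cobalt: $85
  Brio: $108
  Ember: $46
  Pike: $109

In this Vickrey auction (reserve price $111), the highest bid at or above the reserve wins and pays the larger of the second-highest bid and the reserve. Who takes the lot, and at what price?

Helix pays $111

Bids in order: 116 (Helix) > 109 (Pike) > 108 (Brio) > 85 (Cobalt) > 46 (Ember) > 37 (Calder) > …
Helix has the top bid at or above the reserve ($116).
Second-highest bid $109 is below the reserve $111, so the reserve binds → payment $111.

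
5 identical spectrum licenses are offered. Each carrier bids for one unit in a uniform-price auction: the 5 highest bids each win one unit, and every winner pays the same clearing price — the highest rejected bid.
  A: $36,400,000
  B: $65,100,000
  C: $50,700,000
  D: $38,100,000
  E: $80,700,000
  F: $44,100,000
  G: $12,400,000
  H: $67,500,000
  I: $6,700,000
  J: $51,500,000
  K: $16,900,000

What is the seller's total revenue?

Bids ranked high→low: 80,700,000 (E), 67,500,000 (H), 65,100,000 (B), 51,500,000 (J), 50,700,000 (C), 44,100,000 (F), 38,100,000 (D), …
The 5 highest are E, H, B, J, C.
Clearing price = highest rejected bid = $44,100,000.
Total revenue = 5 × $44,100,000 = $220,500,000.

Total revenue: $220,500,000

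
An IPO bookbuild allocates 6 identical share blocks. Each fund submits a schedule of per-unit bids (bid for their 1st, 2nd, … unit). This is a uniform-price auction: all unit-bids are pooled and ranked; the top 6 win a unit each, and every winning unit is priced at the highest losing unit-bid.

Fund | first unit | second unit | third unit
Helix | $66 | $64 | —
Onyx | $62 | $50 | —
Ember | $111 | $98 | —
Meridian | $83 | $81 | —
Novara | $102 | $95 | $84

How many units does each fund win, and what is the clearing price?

Pooled unit-bids ranked (top 6): 111 (Ember-1), 102 (Novara-1), 98 (Ember-2), 95 (Novara-2), 84 (Novara-3), 83 (Meridian-1)
The (k+1)-th unit-bid is $81.
Allocation: Ember 2, Meridian 1, Novara 3.

Ember 2, Meridian 1, Novara 3; clearing price $81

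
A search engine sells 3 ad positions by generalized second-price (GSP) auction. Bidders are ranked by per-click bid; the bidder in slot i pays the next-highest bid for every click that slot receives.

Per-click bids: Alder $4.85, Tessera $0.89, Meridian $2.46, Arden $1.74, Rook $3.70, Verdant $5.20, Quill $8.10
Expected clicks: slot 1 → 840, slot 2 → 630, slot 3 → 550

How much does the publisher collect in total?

Per-click bids in order: $8.10 (Quill) > $5.20 (Verdant) > $4.85 (Alder) > $3.70 (Rook) > …
Slot 1: Quill pays $5.20 × 840 = $4368.00
Slot 2: Verdant pays $4.85 × 630 = $3055.50
Slot 3: Alder pays $3.70 × 550 = $2035.00
Total = $9458.50

Total revenue: $9458.50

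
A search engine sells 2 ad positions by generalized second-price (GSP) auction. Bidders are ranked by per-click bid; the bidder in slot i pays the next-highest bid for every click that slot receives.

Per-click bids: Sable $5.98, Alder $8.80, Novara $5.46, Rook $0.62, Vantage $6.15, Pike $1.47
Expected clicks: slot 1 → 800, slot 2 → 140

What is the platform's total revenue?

Total revenue: $5757.20

Per-click bids in order: $8.80 (Alder) > $6.15 (Vantage) > $5.98 (Sable) > …
Slot 1: Alder pays $6.15 × 800 = $4920.00
Slot 2: Vantage pays $5.98 × 140 = $837.20
Total = $5757.20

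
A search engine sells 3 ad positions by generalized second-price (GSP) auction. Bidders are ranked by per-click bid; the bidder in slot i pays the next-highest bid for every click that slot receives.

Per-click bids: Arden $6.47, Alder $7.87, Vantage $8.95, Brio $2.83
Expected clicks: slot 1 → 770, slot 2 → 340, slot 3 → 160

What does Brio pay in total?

Per-click bids in order: $8.95 (Vantage) > $7.87 (Alder) > $6.47 (Arden) > $2.83 (Brio)
Brio ranks below slot 3 → no slot, pays nothing.

Brio pays $0.00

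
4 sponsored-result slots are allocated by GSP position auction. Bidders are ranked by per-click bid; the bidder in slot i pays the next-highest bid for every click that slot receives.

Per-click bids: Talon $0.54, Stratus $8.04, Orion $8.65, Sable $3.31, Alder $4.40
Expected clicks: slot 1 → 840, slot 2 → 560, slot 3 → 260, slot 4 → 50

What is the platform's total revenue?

Ranked by bid: $8.65 (Orion) > $8.04 (Stratus) > $4.40 (Alder) > $3.31 (Sable) > $0.54 (Talon)
Slot 1: Orion pays $8.04 × 840 = $6753.60
Slot 2: Stratus pays $4.40 × 560 = $2464.00
Slot 3: Alder pays $3.31 × 260 = $860.60
Slot 4: Sable pays $0.54 × 50 = $27.00
Total = $10105.20

Total revenue: $10105.20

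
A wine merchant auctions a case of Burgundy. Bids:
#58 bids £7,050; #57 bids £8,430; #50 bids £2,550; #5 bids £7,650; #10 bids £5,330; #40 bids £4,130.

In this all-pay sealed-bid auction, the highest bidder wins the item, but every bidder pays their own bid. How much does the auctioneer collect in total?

Bids ranked: 8,430 (#57) > 7,650 (#5) > 7,050 (#58) > 5,330 (#10) > 4,130 (#40) > 2,550 (#50)
#57 wins with the top bid; all bids are sunk regardless.
Every bidder forfeits their bid regardless of winning.
Revenue = 7,050 + 8,430 + 2,550 + 7,650 + 5,330 + 4,130 = £35,140.

Total revenue: £35,140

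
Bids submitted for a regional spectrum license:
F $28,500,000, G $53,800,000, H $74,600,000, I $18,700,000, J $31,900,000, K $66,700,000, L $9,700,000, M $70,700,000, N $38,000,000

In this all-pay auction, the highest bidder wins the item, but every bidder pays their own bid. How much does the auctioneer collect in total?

Bids in order: 74,600,000 (H) > 70,700,000 (M) > 66,700,000 (K) > 53,800,000 (G) > 38,000,000 (N) > 31,900,000 (J) > …
H wins with the top bid; all bids are sunk regardless.
Every bidder forfeits their bid regardless of winning.
Revenue = 28,500,000 + 53,800,000 + 74,600,000 + 18,700,000 + 31,900,000 + 66,700,000 + 9,700,000 + 70,700,000 + 38,000,000 = $392,600,000.

Total revenue: $392,600,000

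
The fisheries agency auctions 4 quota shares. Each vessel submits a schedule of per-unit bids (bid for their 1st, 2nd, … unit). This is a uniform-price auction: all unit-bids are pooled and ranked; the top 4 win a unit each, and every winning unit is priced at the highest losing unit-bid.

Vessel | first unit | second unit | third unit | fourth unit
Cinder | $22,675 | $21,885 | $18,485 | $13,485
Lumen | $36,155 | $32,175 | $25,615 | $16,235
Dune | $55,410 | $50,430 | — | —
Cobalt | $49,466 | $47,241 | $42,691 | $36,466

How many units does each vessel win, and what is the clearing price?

All unit-bids, highest first — top 4: 55,410 (Dune-1), 50,430 (Dune-2), 49,466 (Cobalt-1), 47,241 (Cobalt-2)
First bid not allocated: $42,691.
Allocation: Cobalt 2, Dune 2.

Cobalt 2, Dune 2; clearing price $42,691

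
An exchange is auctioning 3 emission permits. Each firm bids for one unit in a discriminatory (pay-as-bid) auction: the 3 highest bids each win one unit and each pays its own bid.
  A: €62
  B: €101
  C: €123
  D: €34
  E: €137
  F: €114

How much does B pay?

B pays €0

Sorting: 137 (E), 123 (C), 114 (F), 101 (B), 62 (A), …
Winners (3 units): E, C, F.
B does not win → €0.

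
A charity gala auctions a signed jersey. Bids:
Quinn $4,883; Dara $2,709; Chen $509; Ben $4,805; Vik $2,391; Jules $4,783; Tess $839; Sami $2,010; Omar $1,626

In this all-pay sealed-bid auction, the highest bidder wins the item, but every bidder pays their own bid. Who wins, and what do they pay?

Quinn pays $4,883

Rule: the highest bidder wins the item, but every bidder pays their own bid.
Bids in order: 4,883 (Quinn) > 4,805 (Ben) > 4,783 (Jules) > 2,709 (Dara) > 2,391 (Vik) > 2,010 (Sami) > …
Quinn wins with the top bid; all bids are sunk regardless.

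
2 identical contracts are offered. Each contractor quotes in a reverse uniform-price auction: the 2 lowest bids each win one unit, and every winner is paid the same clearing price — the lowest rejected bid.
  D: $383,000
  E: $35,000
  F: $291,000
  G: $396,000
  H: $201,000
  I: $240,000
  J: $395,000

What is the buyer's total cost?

Bids ranked low→high: 35,000 (E), 201,000 (H), 240,000 (I), 291,000 (F), …
Winners (2 units): E, H.
Lowest unsuccessful bid: $240,000 → clearing price.
Total cost = 2 × $240,000 = $480,000.

Total cost: $480,000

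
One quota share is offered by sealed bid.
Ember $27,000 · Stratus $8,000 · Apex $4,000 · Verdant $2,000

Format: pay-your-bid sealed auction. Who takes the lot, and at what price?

Rule: the highest bidder wins and pays their own bid.
Bids in order: 27,000 (Ember) > 8,000 (Stratus) > 4,000 (Apex) > 2,000 (Verdant)
Ember has the highest bid and pays exactly that: $27,000.

Ember pays $27,000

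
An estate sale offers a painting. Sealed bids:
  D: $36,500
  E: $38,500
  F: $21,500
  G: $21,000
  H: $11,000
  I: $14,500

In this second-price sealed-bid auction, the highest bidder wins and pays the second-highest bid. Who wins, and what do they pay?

Bids in order: 38,500 (E) > 36,500 (D) > 21,500 (F) > 21,000 (G) > 14,500 (I) > 11,000 (H)
E is highest; pays the second-highest bid, $36,500.

E pays $36,500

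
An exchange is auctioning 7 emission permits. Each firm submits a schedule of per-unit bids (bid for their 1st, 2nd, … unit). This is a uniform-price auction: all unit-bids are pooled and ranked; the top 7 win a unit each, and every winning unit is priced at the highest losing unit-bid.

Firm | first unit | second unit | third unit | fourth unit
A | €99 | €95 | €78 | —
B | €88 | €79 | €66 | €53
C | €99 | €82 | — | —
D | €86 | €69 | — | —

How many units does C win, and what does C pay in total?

C: 2 units, pays €156

Pooled unit-bids ranked (top 7): 99 (A-1), 99 (C-1), 95 (A-2), 88 (B-1), 86 (D-1), 82 (C-2), 79 (B-2)
Highest rejected unit-bid = €78.
C wins 2 unit(s) at €78 each.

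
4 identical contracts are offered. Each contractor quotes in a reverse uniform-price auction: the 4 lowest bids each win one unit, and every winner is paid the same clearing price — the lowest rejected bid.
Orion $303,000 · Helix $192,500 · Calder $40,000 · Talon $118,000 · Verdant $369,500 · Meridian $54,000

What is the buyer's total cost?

Total cost: $1,212,000

Bids ranked low→high: 40,000 (Calder), 54,000 (Meridian), 118,000 (Talon), 192,500 (Helix), 303,000 (Orion), 369,500 (Verdant)
Winners (4 units): Calder, Meridian, Talon, Helix.
Lowest unsuccessful bid: $303,000 → clearing price.
Total cost = 4 × $303,000 = $1,212,000.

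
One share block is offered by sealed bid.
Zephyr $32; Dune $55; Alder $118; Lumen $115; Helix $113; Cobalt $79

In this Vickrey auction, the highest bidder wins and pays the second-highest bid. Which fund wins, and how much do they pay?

Bids ranked: 118 (Alder) > 115 (Lumen) > 113 (Helix) > 79 (Cobalt) > 55 (Dune) > 32 (Zephyr)
Alder wins with the highest bid; price is set by the runner-up at $115.

Alder pays $115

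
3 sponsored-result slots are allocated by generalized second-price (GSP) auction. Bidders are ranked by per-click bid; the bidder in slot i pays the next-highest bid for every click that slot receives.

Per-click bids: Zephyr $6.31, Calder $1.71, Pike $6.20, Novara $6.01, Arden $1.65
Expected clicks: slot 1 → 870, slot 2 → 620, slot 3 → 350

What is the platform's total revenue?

Per-click bids in order: $6.31 (Zephyr) > $6.20 (Pike) > $6.01 (Novara) > $1.71 (Calder) > …
Slot 1: Zephyr pays $6.20 × 870 = $5394.00
Slot 2: Pike pays $6.01 × 620 = $3726.20
Slot 3: Novara pays $1.71 × 350 = $598.50
Total = $9718.70

Total revenue: $9718.70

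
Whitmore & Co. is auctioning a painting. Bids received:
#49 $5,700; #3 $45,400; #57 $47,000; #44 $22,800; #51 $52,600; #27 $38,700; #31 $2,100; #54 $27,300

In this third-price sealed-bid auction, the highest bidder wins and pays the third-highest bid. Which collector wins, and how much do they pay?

#51 pays $45,400

Bids ranked: 52,600 (#51) > 47,000 (#57) > 45,400 (#3) > 38,700 (#27) > 27,300 (#54) > 22,800 (#44) > …
#51 is highest; pays the third-highest bid, $45,400.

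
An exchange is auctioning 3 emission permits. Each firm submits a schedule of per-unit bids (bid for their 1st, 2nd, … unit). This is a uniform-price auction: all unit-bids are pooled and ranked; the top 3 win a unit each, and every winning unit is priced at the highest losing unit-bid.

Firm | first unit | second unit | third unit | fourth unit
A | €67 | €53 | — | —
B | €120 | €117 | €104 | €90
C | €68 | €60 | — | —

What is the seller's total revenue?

Merging the schedules and taking the best 3: 120 (B-1), 117 (B-2), 104 (B-3)
The (k+1)-th unit-bid is €90.
Allocation: B 3. Every unit priced at €90.
Revenue = 3 × 90 = €270.

Total revenue: €270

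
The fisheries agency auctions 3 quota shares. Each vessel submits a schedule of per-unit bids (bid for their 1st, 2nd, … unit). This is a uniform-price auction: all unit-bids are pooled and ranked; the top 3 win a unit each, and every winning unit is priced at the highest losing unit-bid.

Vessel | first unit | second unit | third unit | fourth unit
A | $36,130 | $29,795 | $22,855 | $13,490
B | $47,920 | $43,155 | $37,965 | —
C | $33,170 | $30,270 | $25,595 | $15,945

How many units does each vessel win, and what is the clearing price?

B 3; clearing price $36,130

Pooled unit-bids ranked (top 3): 47,920 (B-1), 43,155 (B-2), 37,965 (B-3)
The (k+1)-th unit-bid is $36,130.
Allocation: B 3.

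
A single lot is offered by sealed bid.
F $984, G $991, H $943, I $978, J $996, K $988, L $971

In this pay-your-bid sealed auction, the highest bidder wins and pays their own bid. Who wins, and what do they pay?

J pays $996

Pay-your-bid sealed auction: the highest bidder wins and pays their own bid.
Bids ranked: 996 (J) > 991 (G) > 988 (K) > 984 (F) > 978 (I) > 971 (L) > …
J has the highest bid and pays exactly that: $996.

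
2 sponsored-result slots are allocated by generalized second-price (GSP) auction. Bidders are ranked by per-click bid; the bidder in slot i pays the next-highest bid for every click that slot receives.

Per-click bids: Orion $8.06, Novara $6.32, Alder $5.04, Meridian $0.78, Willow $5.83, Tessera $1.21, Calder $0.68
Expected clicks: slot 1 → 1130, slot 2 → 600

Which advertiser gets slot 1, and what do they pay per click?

Orion; $6.32 per click

Ranked by bid: $8.06 (Orion) > $6.32 (Novara) > $5.83 (Willow) > …
Slot 1 goes to the first-ranked bidder, Orion, who pays the next bid down: $6.32/click.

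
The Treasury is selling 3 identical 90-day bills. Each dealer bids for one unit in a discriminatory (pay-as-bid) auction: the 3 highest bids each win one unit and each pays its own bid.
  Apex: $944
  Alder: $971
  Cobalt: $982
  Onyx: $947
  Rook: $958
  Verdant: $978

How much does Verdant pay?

Ordering the bids: 982 (Cobalt), 978 (Verdant), 971 (Alder), 958 (Rook), 947 (Onyx), …
Top 3: Cobalt, Verdant, Alder.
Verdant wins → own bid $978.

Verdant pays $978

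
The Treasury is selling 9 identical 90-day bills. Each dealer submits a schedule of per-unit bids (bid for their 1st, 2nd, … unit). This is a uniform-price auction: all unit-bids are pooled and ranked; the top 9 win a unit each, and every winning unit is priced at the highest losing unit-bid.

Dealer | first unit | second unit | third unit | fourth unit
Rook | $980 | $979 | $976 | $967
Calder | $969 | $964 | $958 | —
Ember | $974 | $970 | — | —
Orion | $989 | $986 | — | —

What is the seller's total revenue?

Pooled unit-bids ranked (top 9): 989 (Orion-1), 986 (Orion-2), 980 (Rook-1), 979 (Rook-2), 976 (Rook-3), 974 (Ember-1), 970 (Ember-2), 969 (Calder-1), 967 (Rook-4)
Highest rejected unit-bid = $964.
Allocation: Calder 1, Ember 2, Orion 2, Rook 4. Every unit priced at $964.
Revenue = 9 × 964 = $8,676.

Total revenue: $8,676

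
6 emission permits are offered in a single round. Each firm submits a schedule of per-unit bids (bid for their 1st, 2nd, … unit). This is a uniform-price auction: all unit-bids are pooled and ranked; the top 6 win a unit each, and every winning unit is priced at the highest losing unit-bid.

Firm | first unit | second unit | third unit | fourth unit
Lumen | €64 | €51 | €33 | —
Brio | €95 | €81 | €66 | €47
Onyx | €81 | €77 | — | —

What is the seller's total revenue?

Total revenue: €306

Pooled unit-bids ranked (top 6): 95 (Brio-1), 81 (Brio-2), 81 (Onyx-1), 77 (Onyx-2), 66 (Brio-3), 64 (Lumen-1)
First bid not allocated: €51.
Allocation: Brio 3, Lumen 1, Onyx 2. Every unit priced at €51.
Revenue = 6 × 51 = €306.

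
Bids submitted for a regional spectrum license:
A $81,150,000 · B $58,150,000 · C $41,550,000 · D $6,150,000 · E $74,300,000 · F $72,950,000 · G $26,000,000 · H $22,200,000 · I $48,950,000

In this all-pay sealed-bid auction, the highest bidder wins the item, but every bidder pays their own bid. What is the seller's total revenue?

Total revenue: $431,400,000

Bids in order: 81,150,000 (A) > 74,300,000 (E) > 72,950,000 (F) > 58,150,000 (B) > 48,950,000 (I) > 41,550,000 (C) > …
Every bidder forfeits their bid regardless of winning.
Revenue = 81,150,000 + 58,150,000 + 41,550,000 + 6,150,000 + 74,300,000 + 72,950,000 + 26,000,000 + 22,200,000 + 48,950,000 = $431,400,000.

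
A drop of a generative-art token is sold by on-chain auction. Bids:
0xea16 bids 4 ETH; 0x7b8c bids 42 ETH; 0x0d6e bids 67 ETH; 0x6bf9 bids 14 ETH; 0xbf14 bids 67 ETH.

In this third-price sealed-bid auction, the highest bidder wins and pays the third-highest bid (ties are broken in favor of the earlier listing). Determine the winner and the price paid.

0x0d6e pays 42 ETH

Bids ranked: 67 (0x0d6e) > 67 (0xbf14) > 42 (0x7b8c) > 14 (0x6bf9) > 4 (0xea16)
Tie at 67 ETH → 0x0d6e wins by tie-break.
0x0d6e wins; payment is bid #3 in the ranking = 42 ETH.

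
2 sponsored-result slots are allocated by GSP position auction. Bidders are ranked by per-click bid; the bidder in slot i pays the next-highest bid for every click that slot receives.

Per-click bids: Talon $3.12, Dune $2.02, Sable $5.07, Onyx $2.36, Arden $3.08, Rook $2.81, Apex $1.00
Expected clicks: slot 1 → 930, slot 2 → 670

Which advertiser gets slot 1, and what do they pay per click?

Per-click bids in order: $5.07 (Sable) > $3.12 (Talon) > $3.08 (Arden) > …
Slot 1 goes to the first-ranked bidder, Sable, who pays the next bid down: $3.12/click.

Sable; $3.12 per click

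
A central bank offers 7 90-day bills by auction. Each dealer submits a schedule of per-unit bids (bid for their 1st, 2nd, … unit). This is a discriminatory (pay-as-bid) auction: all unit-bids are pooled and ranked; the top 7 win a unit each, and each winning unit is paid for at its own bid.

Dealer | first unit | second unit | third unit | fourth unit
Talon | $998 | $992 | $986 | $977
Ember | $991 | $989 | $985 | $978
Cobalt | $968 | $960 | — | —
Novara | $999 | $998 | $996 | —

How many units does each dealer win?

Ember 2, Novara 3, Talon 2

Pooled unit-bids ranked (top 7): 999 (Novara-1), 998 (Talon-1), 998 (Novara-2), 996 (Novara-3), 992 (Talon-2), 991 (Ember-1), 989 (Ember-2)
Next rejected bid: $986 (not a price — pay-as-bid).
Allocation: Ember 2, Novara 3, Talon 2.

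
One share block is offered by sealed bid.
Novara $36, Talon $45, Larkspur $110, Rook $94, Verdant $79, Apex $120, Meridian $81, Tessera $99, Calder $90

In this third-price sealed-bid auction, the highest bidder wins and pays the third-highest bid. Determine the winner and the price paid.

Bids ranked: 120 (Apex) > 110 (Larkspur) > 99 (Tessera) > 94 (Rook) > 90 (Calder) > 81 (Meridian) > …
Apex is highest; pays the third-highest bid, $99.

Apex pays $99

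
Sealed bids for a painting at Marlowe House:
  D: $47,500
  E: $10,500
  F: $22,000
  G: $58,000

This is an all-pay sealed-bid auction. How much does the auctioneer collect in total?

Total revenue: $138,000

Bids ranked: 58,000 (G) > 47,500 (D) > 22,000 (F) > 10,500 (E)
Every bidder forfeits their bid regardless of winning.
Revenue = 47,500 + 10,500 + 22,000 + 58,000 = $138,000.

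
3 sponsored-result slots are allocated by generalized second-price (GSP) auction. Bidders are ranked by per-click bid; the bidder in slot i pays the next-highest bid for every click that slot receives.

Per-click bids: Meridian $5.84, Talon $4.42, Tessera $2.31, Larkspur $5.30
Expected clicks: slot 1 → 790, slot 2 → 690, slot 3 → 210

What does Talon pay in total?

Talon pays $485.10

Sorting advertisers: $5.84 (Meridian) > $5.30 (Larkspur) > $4.42 (Talon) > $2.31 (Tessera)
Talon holds slot 3 → pays next bid $2.31 × 210 clicks = $485.10.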